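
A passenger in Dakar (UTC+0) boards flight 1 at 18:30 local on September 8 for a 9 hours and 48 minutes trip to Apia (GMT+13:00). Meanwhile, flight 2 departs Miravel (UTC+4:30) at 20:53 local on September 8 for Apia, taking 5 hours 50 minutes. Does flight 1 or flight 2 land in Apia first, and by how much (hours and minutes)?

Flight 1 departs at 18:30 UTC (Sep 8).
+9 hours 48 minutes → arrive 04:18 UTC on Sep 9.
Flight 2 in UTC: 20:53 − 4:30 = 16:23 on Sep 8.
+5 hours 50 minutes → arrive 22:13 UTC on Sep 8.
Flight 2 lands earlier by 6 hours 5 minutes.

the second, by 6 hours 5 minutes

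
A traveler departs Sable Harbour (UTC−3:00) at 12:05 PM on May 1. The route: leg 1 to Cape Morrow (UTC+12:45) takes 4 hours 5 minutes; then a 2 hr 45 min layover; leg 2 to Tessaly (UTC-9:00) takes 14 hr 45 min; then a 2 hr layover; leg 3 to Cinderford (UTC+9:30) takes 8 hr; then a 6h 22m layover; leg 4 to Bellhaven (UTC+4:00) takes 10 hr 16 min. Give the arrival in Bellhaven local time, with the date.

7:18 PM on May 3

Convert departure to UTC: 12:05 PM + 3:00 = 3:05 PM UTC on May 1.
Add 4 hours and 5 minutes leg 1 → 7:10 PM UTC.
Add 2 hours 45 minutes layover in Cape Morrow → 9:55 PM UTC.
Add 14 hours and 45 minutes leg 2 → 12:40 PM UTC (May 2).
Add 2 hours layover in Tessaly → 2:40 PM UTC.
Add 8 hours leg 3 → 10:40 PM UTC.
Add 6 hours and 22 minutes layover in Cinderford → 5:02 AM UTC (May 3).
Add 10 hours 16 minutes leg 4 → 3:18 PM UTC.
Bellhaven is UTC+4:00, so local arrival = 3:18 PM + 4:00 = 7:18 PM on May 3.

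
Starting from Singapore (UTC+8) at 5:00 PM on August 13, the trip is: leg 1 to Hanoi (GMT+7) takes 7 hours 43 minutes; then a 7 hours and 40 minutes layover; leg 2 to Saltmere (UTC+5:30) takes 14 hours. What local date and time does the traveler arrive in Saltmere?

Convert departure to UTC: 5:00 PM − 8:00 = 9:00 AM UTC on Aug 13.
Add 7 hours and 43 minutes leg 1 → 4:43 PM UTC.
Add 7 hours 40 minutes layover in Hanoi → 12:23 AM UTC (Aug 14).
Add 14 hours leg 2 → 2:23 PM UTC.
Saltmere is UTC+5:30, so local arrival = 2:23 PM + 5:30 = 7:53 PM on Aug 14.

7:53 PM on August 14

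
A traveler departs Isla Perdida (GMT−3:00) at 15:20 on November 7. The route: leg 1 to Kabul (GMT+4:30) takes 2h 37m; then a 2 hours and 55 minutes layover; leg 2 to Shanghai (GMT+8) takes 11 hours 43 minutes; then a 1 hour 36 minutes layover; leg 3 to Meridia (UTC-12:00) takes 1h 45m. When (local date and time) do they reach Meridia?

Convert departure to UTC: 15:20 + 3:00 = 18:20 UTC on Nov 7.
Add 2 hours and 37 minutes leg 1 → 20:57 UTC.
Add 2 hours 55 minutes layover in Kabul → 23:52 UTC.
Add 11 hours 43 minutes leg 2 → 11:35 UTC (Nov 8).
Add 1 hour 36 minutes layover in Shanghai → 13:11 UTC.
Add 1 hour and 45 minutes leg 3 → 14:56 UTC.
Meridia is UTC−12:00, so local arrival = 14:56 − 12:00 = 02:56 on Nov 8.

02:56 on November 8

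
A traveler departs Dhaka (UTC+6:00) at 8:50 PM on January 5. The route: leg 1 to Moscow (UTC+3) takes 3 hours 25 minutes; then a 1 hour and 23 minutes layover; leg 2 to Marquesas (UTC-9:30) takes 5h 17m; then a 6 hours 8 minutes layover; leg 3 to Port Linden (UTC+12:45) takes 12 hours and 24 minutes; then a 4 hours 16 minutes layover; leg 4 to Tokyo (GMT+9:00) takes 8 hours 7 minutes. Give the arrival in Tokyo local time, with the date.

4:50 PM on Jan 7

Convert departure to UTC: 8:50 PM − 6:00 = 2:50 PM UTC on Jan 5.
Add 3 hours and 25 minutes leg 1 → 6:15 PM UTC.
Add 1 hour 23 minutes layover in Moscow → 7:38 PM UTC.
Add 5 hours and 17 minutes leg 2 → 12:55 AM UTC (Jan 6).
Add 6 hours and 8 minutes layover in Marquesas → 7:03 AM UTC.
Add 12 hours 24 minutes leg 3 → 7:27 PM UTC.
Add 4 hours and 16 minutes layover in Port Linden → 11:43 PM UTC.
Add 8 hours 7 minutes leg 4 → 7:50 AM UTC (Jan 7).
Tokyo is UTC+9:00, so local arrival = 7:50 AM + 9:00 = 4:50 PM on Jan 7.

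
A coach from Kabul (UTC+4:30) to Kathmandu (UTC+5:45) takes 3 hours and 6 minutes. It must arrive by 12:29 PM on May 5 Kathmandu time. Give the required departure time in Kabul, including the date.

8:08 AM on May 5

Target arrival in UTC: 12:29 PM − 5:45 = 6:44 AM on May 5.
Subtract 3 hours 6 minutes → departure 3:38 AM UTC on May 5.
Kabul is UTC+4:30: 3:38 AM + 4:30 = 8:08 AM on May 5.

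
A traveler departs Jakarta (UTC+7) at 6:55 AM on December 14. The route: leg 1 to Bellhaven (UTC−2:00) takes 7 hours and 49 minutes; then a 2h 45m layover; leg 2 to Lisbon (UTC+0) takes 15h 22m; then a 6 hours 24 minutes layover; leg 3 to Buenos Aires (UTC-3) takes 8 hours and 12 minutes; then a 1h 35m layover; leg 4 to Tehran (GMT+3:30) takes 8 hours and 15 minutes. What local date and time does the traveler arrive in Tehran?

Convert departure to UTC: 6:55 AM − 7:00 = 11:55 PM UTC on Dec 13.
Add 7 hours 49 minutes leg 1 → 7:44 AM UTC (Dec 14).
Add 2 hours and 45 minutes layover in Bellhaven → 10:29 AM UTC.
Add 15 hours 22 minutes leg 2 → 1:51 AM UTC (Dec 15).
Add 6 hours and 24 minutes layover in Lisbon → 8:15 AM UTC.
Add 8 hours and 12 minutes leg 3 → 4:27 PM UTC.
Add 1 hour 35 minutes layover in Buenos Aires → 6:02 PM UTC.
Add 8 hours 15 minutes leg 4 → 2:17 AM UTC (Dec 16).
Tehran is UTC+3:30, so local arrival = 2:17 AM + 3:30 = 5:47 AM on Dec 16.

5:47 AM on Dec 16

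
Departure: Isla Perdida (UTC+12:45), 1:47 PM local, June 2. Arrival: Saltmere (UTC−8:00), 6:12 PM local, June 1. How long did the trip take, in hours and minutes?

1 hour 10 minutes

Departure in UTC: 1:47 PM − 12:45 = 1:02 AM on Jun 2.
Arrival in UTC: 6:12 PM + 8:00 = 2:12 AM on Jun 2.
Elapsed = 2:12 AM − 1:02 AM = 1 hour 10 minutes.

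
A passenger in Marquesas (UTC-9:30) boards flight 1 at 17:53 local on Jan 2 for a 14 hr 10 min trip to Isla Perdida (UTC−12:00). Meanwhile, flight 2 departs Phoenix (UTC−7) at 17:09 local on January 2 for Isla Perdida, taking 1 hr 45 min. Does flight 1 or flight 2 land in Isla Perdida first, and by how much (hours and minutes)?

the second, by 15 hours 39 minutes

Flight 1 in UTC: 17:53 + 9:30 = 03:23 on Jan 3.
+14 hours and 10 minutes → arrive 17:33 UTC on Jan 3.
Flight 2 in UTC: 17:09 + 7:00 = 00:09 on Jan 3.
+1 hour 45 minutes → arrive 01:54 UTC on Jan 3.
Flight 2 lands earlier by 15 hours 39 minutes.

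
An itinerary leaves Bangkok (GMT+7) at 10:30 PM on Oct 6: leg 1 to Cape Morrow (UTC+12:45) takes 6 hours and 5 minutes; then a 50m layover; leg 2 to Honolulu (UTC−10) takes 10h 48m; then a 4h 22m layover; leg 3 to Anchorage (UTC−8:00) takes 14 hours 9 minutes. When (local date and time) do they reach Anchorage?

7:44 PM on October 7

Convert departure to UTC: 10:30 PM − 7:00 = 3:30 PM UTC on Oct 6.
Add 6 hours 5 minutes leg 1 → 9:35 PM UTC.
Add 50 minutes layover in Cape Morrow → 10:25 PM UTC.
Add 10 hours and 48 minutes leg 2 → 9:13 AM UTC (Oct 7).
Add 4 hours 22 minutes layover in Honolulu → 1:35 PM UTC.
Add 14 hours and 9 minutes leg 3 → 3:44 AM UTC (Oct 8).
Anchorage is UTC−8:00, so local arrival = 3:44 AM − 8:00 = 7:44 PM on Oct 7.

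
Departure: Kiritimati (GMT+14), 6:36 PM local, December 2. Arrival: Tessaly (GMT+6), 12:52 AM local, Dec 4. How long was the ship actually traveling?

38 hours 16 minutes

Departure in UTC: 6:36 PM − 14:00 = 4:36 AM on Dec 2.
Arrival in UTC: 12:52 AM − 6:00 = 6:52 PM on Dec 3.
Elapsed = 6:52 PM − 4:36 AM (+1 day) = 38 hours 16 minutes.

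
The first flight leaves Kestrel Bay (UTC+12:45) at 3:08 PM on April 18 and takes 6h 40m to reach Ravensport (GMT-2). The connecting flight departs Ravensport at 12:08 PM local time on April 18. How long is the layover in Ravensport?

5 hours 5 minutes

Convert departure to UTC: 3:08 PM − 12:45 = 2:23 AM UTC on Apr 18.
Add 6 hours 40 minutes flight time → 9:03 AM UTC.
Ravensport is UTC−2:00, so local arrival = 9:03 AM − 2:00 = 7:03 AM on Apr 18.
Layover = 12:08 PM − 7:03 AM = 5 hours 5 minutes.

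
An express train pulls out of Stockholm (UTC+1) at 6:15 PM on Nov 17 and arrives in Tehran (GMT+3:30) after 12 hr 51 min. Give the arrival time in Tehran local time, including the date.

Tehran is 2:30 ahead of Stockholm.
After 12 hours and 51 minutes it is 7:06 AM (Nov 18) in Stockholm.
Shift by the zone difference: 7:06 AM + 2:30 = 9:36 AM on Nov 18 in Tehran.

9:36 AM on November 18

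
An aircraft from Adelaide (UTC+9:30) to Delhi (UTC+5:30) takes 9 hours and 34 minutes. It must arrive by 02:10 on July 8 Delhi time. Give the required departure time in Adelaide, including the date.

20:36 on July 7

Target arrival in UTC: 02:10 − 5:30 = 20:40 on Jul 7.
Subtract 9 hours 34 minutes → departure 11:06 UTC on Jul 7.
Adelaide is UTC+9:30: 11:06 + 9:30 = 20:36 on Jul 7.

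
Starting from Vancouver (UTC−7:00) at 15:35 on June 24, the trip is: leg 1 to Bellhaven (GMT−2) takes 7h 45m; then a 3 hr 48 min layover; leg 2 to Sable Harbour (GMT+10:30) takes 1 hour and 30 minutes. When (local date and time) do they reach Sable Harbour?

22:08 on Jun 25

Convert departure to UTC: 15:35 + 7:00 = 22:35 UTC on Jun 24.
Add 7 hours and 45 minutes leg 1 → 06:20 UTC (Jun 25).
Add 3 hours and 48 minutes layover in Bellhaven → 10:08 UTC.
Add 1 hour and 30 minutes leg 2 → 11:38 UTC.
Sable Harbour is UTC+10:30, so local arrival = 11:38 + 10:30 = 22:08 on Jun 25.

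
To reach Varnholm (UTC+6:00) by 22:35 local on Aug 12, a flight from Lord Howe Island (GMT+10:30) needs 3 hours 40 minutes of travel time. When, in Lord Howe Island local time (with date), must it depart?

Target arrival in UTC: 22:35 − 6:00 = 16:35 on Aug 12.
Subtract 3 hours and 40 minutes → departure 12:55 UTC on Aug 12.
Lord Howe Island is UTC+10:30: 12:55 + 10:30 = 23:25 on Aug 12.

23:25 on August 12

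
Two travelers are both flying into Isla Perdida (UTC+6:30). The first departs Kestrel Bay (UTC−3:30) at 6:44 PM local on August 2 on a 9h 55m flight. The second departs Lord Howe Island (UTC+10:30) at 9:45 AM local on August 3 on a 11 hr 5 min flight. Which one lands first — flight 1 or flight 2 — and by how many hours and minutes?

the first, by 2 hours 11 minutes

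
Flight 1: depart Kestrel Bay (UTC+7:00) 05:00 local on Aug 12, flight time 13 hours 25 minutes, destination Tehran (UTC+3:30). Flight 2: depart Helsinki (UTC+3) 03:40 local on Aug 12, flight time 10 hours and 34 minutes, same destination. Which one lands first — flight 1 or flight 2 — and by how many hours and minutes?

Flight 1 in UTC: 05:00 − 7:00 = 22:00 on Aug 11.
+13 hours and 25 minutes → arrive 11:25 UTC on Aug 12.
Flight 2 in UTC: 03:40 − 3:00 = 00:40 on Aug 12.
+10 hours 34 minutes → arrive 11:14 UTC on Aug 12.
Flight 2 lands earlier by 11 minutes.

the second, by 11 minutes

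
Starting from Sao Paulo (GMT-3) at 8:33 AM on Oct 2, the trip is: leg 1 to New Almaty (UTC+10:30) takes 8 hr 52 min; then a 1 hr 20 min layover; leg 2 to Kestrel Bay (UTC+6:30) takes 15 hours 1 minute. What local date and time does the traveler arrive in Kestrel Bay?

7:16 PM on Oct 3

Convert departure to UTC: 8:33 AM + 3:00 = 11:33 AM UTC on Oct 2.
Add 8 hours and 52 minutes leg 1 → 8:25 PM UTC.
Add 1 hour 20 minutes layover in New Almaty → 9:45 PM UTC.
Add 15 hours and 1 minute leg 2 → 12:46 PM UTC (Oct 3).
Kestrel Bay is UTC+6:30, so local arrival = 12:46 PM + 6:30 = 7:16 PM on Oct 3.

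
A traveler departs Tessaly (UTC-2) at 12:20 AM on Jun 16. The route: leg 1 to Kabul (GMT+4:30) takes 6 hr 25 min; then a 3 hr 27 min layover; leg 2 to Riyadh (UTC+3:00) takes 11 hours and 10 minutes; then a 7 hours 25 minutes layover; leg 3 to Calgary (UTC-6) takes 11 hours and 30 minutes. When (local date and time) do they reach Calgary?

Convert departure to UTC: 12:20 AM + 2:00 = 2:20 AM UTC on Jun 16.
Add 6 hours 25 minutes leg 1 → 8:45 AM UTC.
Add 3 hours and 27 minutes layover in Kabul → 12:12 PM UTC.
Add 11 hours 10 minutes leg 2 → 11:22 PM UTC.
Add 7 hours 25 minutes layover in Riyadh → 6:47 AM UTC (Jun 17).
Add 11 hours 30 minutes leg 3 → 6:17 PM UTC.
Calgary is UTC−6:00, so local arrival = 6:17 PM − 6:00 = 12:17 PM on Jun 17.

12:17 PM on Jun 17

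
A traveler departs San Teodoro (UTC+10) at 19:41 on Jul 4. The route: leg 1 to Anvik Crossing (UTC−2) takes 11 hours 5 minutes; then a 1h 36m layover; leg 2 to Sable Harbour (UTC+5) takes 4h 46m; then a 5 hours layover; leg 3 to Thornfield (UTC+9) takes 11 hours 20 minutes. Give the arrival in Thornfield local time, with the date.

04:28 on July 6

Convert departure to UTC: 19:41 − 10:00 = 09:41 UTC on Jul 4.
Add 11 hours and 5 minutes leg 1 → 20:46 UTC.
Add 1 hour and 36 minutes layover in Anvik Crossing → 22:22 UTC.
Add 4 hours and 46 minutes leg 2 → 03:08 UTC (Jul 5).
Add 5 hours layover in Sable Harbour → 08:08 UTC.
Add 11 hours 20 minutes leg 3 → 19:28 UTC.
Thornfield is UTC+9:00, so local arrival = 19:28 + 9:00 = 04:28 on Jul 6.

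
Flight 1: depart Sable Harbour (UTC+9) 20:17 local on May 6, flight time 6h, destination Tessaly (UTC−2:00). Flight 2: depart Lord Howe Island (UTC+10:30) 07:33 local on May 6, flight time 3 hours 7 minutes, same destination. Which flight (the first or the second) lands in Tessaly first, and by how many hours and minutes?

Flight 1 in UTC: 20:17 − 9:00 = 11:17 on May 6.
+6 hours → arrive 17:17 UTC on May 6.
Flight 2 in UTC: 07:33 − 10:30 = 21:03 on May 5.
+3 hours and 7 minutes → arrive 00:10 UTC on May 6.
Flight 2 lands earlier by 17 hours 7 minutes.

the second, by 17 hours 7 minutes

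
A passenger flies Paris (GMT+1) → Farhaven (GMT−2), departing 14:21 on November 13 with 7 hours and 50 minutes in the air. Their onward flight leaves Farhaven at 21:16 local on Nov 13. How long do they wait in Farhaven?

2 hours 5 minutes

Convert departure to UTC: 14:21 − 1:00 = 13:21 UTC on Nov 13.
Add 7 hours 50 minutes flight time → 21:11 UTC.
Farhaven is UTC−2:00, so local arrival = 21:11 − 2:00 = 19:11 on Nov 13.
Layover = 21:16 − 19:11 = 2 hours 5 minutes.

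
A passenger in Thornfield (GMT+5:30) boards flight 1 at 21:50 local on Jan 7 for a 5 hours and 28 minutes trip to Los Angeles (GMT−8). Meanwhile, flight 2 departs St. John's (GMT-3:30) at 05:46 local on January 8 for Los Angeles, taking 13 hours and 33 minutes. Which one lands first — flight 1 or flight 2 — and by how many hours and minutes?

the first, by 25 hours 1 minute

Flight 1 in UTC: 21:50 − 5:30 = 16:20 on Jan 7.
+5 hours 28 minutes → arrive 21:48 UTC on Jan 7.
Flight 2 in UTC: 05:46 + 3:30 = 09:16 on Jan 8.
+13 hours and 33 minutes → arrive 22:49 UTC on Jan 8.
Flight 1 lands earlier by 25 hours 1 minute.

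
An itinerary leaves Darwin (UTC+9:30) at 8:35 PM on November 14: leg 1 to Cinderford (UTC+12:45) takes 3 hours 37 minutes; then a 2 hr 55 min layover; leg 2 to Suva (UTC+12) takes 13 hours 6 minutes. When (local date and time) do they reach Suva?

Convert departure to UTC: 8:35 PM − 9:30 = 11:05 AM UTC on Nov 14.
Add 3 hours 37 minutes leg 1 → 2:42 PM UTC.
Add 2 hours 55 minutes layover in Cinderford → 5:37 PM UTC.
Add 13 hours and 6 minutes leg 2 → 6:43 AM UTC (Nov 15).
Suva is UTC+12:00, so local arrival = 6:43 AM + 12:00 = 6:43 PM on Nov 15.

6:43 PM on November 15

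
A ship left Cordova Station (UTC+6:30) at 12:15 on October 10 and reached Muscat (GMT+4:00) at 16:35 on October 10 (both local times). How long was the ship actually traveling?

6 hours 50 minutes

Departure in UTC: 12:15 − 6:30 = 05:45 on Oct 10.
Arrival in UTC: 16:35 − 4:00 = 12:35 on Oct 10.
Elapsed = 12:35 − 05:45 = 6 hours 50 minutes.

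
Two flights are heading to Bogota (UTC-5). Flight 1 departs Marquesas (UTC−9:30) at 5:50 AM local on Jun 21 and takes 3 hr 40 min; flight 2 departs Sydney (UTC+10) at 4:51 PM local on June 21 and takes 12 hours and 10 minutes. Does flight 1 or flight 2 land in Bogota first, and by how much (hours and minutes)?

Flight 1 in UTC: 5:50 AM + 9:30 = 3:20 PM on Jun 21.
+3 hours 40 minutes → arrive 7:00 PM UTC on Jun 21.
Flight 2 in UTC: 4:51 PM − 10:00 = 6:51 AM on Jun 21.
+12 hours and 10 minutes → arrive 7:01 PM UTC on Jun 21.
Flight 1 lands earlier by 1 minute.

the first, by 1 minute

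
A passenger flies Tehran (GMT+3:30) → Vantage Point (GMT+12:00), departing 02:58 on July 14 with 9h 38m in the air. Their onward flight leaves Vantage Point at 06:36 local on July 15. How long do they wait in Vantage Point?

Convert departure to UTC: 02:58 − 3:30 = 23:28 UTC on Jul 13.
Add 9 hours and 38 minutes flight time → 09:06 UTC (Jul 14).
Vantage Point is UTC+12:00, so local arrival = 09:06 + 12:00 = 21:06 on Jul 14.
Layover = 06:36 − 21:06 (+1 day) = 9 hours 30 minutes.

9 hours 30 minutes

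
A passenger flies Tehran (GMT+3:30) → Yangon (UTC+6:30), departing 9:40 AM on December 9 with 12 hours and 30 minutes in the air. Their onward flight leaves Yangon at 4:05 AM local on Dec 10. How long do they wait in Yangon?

Convert departure to UTC: 9:40 AM − 3:30 = 6:10 AM UTC on Dec 9.
Add 12 hours and 30 minutes flight time → 6:40 PM UTC.
Yangon is UTC+6:30, so local arrival = 6:40 PM + 6:30 = 1:10 AM on Dec 10.
Layover = 4:05 AM − 1:10 AM = 2 hours 55 minutes.

2 hours 55 minutes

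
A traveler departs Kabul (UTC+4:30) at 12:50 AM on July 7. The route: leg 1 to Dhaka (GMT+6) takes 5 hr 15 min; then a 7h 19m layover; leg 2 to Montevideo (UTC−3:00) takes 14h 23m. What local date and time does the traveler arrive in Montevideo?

Convert departure to UTC: 12:50 AM − 4:30 = 8:20 PM UTC on Jul 6.
Add 5 hours and 15 minutes leg 1 → 1:35 AM UTC (Jul 7).
Add 7 hours 19 minutes layover in Dhaka → 8:54 AM UTC.
Add 14 hours 23 minutes leg 2 → 11:17 PM UTC.
Montevideo is UTC−3:00, so local arrival = 11:17 PM − 3:00 = 8:17 PM on Jul 7.

8:17 PM on Jul 7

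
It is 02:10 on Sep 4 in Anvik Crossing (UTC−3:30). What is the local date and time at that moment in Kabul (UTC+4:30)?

In UTC: 02:10 + 3:30 = 05:40 on Sep 4.
Kabul is UTC+4:30: 05:40 + 4:30 = 10:10 on Sep 4.

10:10 on September 4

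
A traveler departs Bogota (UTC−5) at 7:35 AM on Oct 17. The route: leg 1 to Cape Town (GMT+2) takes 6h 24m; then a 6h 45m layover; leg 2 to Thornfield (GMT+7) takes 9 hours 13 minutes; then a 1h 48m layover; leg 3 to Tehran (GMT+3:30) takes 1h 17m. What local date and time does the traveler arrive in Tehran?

5:32 PM on October 18

Convert departure to UTC: 7:35 AM + 5:00 = 12:35 PM UTC on Oct 17.
Add 6 hours and 24 minutes leg 1 → 6:59 PM UTC.
Add 6 hours 45 minutes layover in Cape Town → 1:44 AM UTC (Oct 18).
Add 9 hours 13 minutes leg 2 → 10:57 AM UTC.
Add 1 hour 48 minutes layover in Thornfield → 12:45 PM UTC.
Add 1 hour and 17 minutes leg 3 → 2:02 PM UTC.
Tehran is UTC+3:30, so local arrival = 2:02 PM + 3:30 = 5:32 PM on Oct 18.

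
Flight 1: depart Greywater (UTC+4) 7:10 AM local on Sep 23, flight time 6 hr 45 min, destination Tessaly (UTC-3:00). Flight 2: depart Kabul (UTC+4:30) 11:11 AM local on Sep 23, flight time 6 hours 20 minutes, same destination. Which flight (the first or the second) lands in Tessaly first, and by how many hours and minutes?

Flight 1 in UTC: 7:10 AM − 4:00 = 3:10 AM on Sep 23.
+6 hours 45 minutes → arrive 9:55 AM UTC on Sep 23.
Flight 2 in UTC: 11:11 AM − 4:30 = 6:41 AM on Sep 23.
+6 hours and 20 minutes → arrive 1:01 PM UTC on Sep 23.
Flight 1 lands earlier by 3 hours 6 minutes.

the first, by 3 hours 6 minutes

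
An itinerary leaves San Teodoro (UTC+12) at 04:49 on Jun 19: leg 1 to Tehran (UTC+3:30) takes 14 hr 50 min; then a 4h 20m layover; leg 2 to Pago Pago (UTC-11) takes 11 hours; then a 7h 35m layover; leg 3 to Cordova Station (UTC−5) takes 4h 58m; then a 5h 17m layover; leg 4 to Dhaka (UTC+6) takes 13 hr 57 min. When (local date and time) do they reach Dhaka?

Convert departure to UTC: 04:49 − 12:00 = 16:49 UTC on Jun 18.
Add 14 hours 50 minutes leg 1 → 07:39 UTC (Jun 19).
Add 4 hours and 20 minutes layover in Tehran → 11:59 UTC.
Add 11 hours leg 2 → 22:59 UTC.
Add 7 hours 35 minutes layover in Pago Pago → 06:34 UTC (Jun 20).
Add 4 hours and 58 minutes leg 3 → 11:32 UTC.
Add 5 hours and 17 minutes layover in Cordova Station → 16:49 UTC.
Add 13 hours 57 minutes leg 4 → 06:46 UTC (Jun 21).
Dhaka is UTC+6:00, so local arrival = 06:46 + 6:00 = 12:46 on Jun 21.

12:46 on June 21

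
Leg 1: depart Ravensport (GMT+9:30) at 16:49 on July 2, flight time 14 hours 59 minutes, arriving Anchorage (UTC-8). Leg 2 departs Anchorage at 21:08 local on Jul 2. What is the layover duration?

Convert departure to UTC: 16:49 − 9:30 = 07:19 UTC on Jul 2.
Add 14 hours 59 minutes flight time → 22:18 UTC.
Anchorage is UTC−8:00, so local arrival = 22:18 − 8:00 = 14:18 on Jul 2.
Layover = 21:08 − 14:18 = 6 hours 50 minutes.

6 hours 50 minutes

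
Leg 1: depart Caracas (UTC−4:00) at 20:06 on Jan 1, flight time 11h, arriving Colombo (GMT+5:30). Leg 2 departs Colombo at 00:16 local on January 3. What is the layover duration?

Convert departure to UTC: 20:06 + 4:00 = 00:06 UTC on Jan 2.
Add 11 hours flight time → 11:06 UTC.
Colombo is UTC+5:30, so local arrival = 11:06 + 5:30 = 16:36 on Jan 2.
Layover = 00:16 − 16:36 (+1 day) = 7 hours 40 minutes.

7 hours 40 minutes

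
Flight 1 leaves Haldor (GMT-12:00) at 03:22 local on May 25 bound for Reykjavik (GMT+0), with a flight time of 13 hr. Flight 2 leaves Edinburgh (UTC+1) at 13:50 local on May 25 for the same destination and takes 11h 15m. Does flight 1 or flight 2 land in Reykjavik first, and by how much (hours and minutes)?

Flight 1 in UTC: 03:22 + 12:00 = 15:22 on May 25.
+13 hours → arrive 04:22 UTC on May 26.
Flight 2 in UTC: 13:50 − 1:00 = 12:50 on May 25.
+11 hours 15 minutes → arrive 00:05 UTC on May 26.
Flight 2 lands earlier by 4 hours 17 minutes.

the second, by 4 hours 17 minutes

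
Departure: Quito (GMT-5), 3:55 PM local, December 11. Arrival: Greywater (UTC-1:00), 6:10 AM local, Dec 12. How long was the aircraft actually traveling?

Departure in UTC: 3:55 PM + 5:00 = 8:55 PM on Dec 11.
Arrival in UTC: 6:10 AM + 1:00 = 7:10 AM on Dec 12.
Elapsed = 7:10 AM − 8:55 PM (+1 day) = 10 hours 15 minutes.

10 hours 15 minutes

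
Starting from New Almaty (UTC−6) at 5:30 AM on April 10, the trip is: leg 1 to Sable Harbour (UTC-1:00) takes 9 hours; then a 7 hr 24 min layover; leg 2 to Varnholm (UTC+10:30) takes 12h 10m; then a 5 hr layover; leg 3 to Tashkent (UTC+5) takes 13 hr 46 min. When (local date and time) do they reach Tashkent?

3:50 PM on April 12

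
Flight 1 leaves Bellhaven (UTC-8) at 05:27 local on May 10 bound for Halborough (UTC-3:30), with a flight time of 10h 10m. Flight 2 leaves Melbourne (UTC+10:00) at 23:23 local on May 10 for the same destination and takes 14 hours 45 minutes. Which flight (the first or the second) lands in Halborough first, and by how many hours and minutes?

the first, by 4 hours 31 minutes

Flight 1 in UTC: 05:27 + 8:00 = 13:27 on May 10.
+10 hours and 10 minutes → arrive 23:37 UTC on May 10.
Flight 2 in UTC: 23:23 − 10:00 = 13:23 on May 10.
+14 hours 45 minutes → arrive 04:08 UTC on May 11.
Flight 1 lands earlier by 4 hours 31 minutes.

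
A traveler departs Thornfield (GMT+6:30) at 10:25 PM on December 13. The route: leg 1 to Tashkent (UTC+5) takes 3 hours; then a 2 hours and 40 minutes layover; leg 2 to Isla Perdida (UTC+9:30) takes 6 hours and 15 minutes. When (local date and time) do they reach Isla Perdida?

1:20 PM on Dec 14

Convert departure to UTC: 10:25 PM − 6:30 = 3:55 PM UTC on Dec 13.
Add 3 hours leg 1 → 6:55 PM UTC.
Add 2 hours 40 minutes layover in Tashkent → 9:35 PM UTC.
Add 6 hours and 15 minutes leg 2 → 3:50 AM UTC (Dec 14).
Isla Perdida is UTC+9:30, so local arrival = 3:50 AM + 9:30 = 1:20 PM on Dec 14.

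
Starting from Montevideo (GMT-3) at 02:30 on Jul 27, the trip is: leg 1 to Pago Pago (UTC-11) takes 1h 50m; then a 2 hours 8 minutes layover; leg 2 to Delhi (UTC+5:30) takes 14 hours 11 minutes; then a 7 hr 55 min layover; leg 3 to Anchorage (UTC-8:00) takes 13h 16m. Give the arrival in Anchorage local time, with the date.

12:50 on Jul 28

Convert departure to UTC: 02:30 + 3:00 = 05:30 UTC on Jul 27.
Add 1 hour 50 minutes leg 1 → 07:20 UTC.
Add 2 hours 8 minutes layover in Pago Pago → 09:28 UTC.
Add 14 hours and 11 minutes leg 2 → 23:39 UTC.
Add 7 hours 55 minutes layover in Delhi → 07:34 UTC (Jul 28).
Add 13 hours 16 minutes leg 3 → 20:50 UTC.
Anchorage is UTC−8:00, so local arrival = 20:50 − 8:00 = 12:50 on Jul 28.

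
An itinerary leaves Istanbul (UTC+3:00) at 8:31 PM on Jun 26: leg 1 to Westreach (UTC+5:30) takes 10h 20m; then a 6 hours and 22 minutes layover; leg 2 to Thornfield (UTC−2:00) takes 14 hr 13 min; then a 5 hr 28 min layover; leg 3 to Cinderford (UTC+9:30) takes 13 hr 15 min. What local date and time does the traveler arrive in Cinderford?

4:39 AM on June 29

Convert departure to UTC: 8:31 PM − 3:00 = 5:31 PM UTC on Jun 26.
Add 10 hours and 20 minutes leg 1 → 3:51 AM UTC (Jun 27).
Add 6 hours and 22 minutes layover in Westreach → 10:13 AM UTC.
Add 14 hours and 13 minutes leg 2 → 12:26 AM UTC (Jun 28).
Add 5 hours and 28 minutes layover in Thornfield → 5:54 AM UTC.
Add 13 hours 15 minutes leg 3 → 7:09 PM UTC.
Cinderford is UTC+9:30, so local arrival = 7:09 PM + 9:30 = 4:39 AM on Jun 29.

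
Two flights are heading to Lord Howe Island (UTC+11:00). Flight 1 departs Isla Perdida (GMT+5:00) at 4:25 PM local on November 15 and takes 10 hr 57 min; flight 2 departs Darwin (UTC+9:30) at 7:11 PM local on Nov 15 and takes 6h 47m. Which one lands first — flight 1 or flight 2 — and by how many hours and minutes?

the second, by 5 hours 54 minutes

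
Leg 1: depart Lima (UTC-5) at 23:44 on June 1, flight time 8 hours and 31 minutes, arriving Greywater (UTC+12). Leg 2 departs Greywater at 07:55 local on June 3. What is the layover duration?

6 hours 40 minutes

Convert departure to UTC: 23:44 + 5:00 = 04:44 UTC on Jun 2.
Add 8 hours and 31 minutes flight time → 13:15 UTC.
Greywater is UTC+12:00, so local arrival = 13:15 + 12:00 = 01:15 on Jun 3.
Layover = 07:55 − 01:15 = 6 hours 40 minutes.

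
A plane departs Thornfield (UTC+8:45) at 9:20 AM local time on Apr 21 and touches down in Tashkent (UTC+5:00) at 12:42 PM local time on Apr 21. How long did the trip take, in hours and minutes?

Departure in UTC: 9:20 AM − 8:45 = 12:35 AM on Apr 21.
Arrival in UTC: 12:42 PM − 5:00 = 7:42 AM on Apr 21.
Elapsed = 7:42 AM − 12:35 AM = 7 hours 7 minutes.

7 hours 7 minutes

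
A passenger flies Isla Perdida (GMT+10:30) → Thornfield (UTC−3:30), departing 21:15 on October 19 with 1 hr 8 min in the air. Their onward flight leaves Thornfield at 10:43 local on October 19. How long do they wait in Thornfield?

2 hours 20 minutes

Convert departure to UTC: 21:15 − 10:30 = 10:45 UTC on Oct 19.
Add 1 hour 8 minutes flight time → 11:53 UTC.
Thornfield is UTC−3:30, so local arrival = 11:53 − 3:30 = 08:23 on Oct 19.
Layover = 10:43 − 08:23 = 2 hours 20 minutes.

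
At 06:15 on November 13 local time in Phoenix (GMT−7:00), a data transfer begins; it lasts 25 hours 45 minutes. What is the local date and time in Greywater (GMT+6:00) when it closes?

21:00 on November 14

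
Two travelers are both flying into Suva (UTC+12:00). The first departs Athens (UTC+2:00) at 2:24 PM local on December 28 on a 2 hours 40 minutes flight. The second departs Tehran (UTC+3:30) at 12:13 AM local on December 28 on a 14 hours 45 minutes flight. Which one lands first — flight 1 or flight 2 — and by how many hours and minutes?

the second, by 3 hours 36 minutes

Flight 1 in UTC: 2:24 PM − 2:00 = 12:24 PM on Dec 28.
+2 hours and 40 minutes → arrive 3:04 PM UTC on Dec 28.
Flight 2 in UTC: 12:13 AM − 3:30 = 8:43 PM on Dec 27.
+14 hours 45 minutes → arrive 11:28 AM UTC on Dec 28.
Flight 2 lands earlier by 3 hours 36 minutes.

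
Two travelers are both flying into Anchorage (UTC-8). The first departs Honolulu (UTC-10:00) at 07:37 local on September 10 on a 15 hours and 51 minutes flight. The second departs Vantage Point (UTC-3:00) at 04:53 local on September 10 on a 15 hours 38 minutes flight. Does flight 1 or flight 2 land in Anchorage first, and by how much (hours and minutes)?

the second, by 9 hours 57 minutes

Flight 1 in UTC: 07:37 + 10:00 = 17:37 on Sep 10.
+15 hours and 51 minutes → arrive 09:28 UTC on Sep 11.
Flight 2 in UTC: 04:53 + 3:00 = 07:53 on Sep 10.
+15 hours and 38 minutes → arrive 23:31 UTC on Sep 10.
Flight 2 lands earlier by 9 hours 57 minutes.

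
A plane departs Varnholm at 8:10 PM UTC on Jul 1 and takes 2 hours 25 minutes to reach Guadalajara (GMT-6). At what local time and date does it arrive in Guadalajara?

Departure is given in UTC: 8:10 PM on Jul 1.
Add 2 hours 25 minutes → 10:35 PM UTC.
Guadalajara is UTC−6:00: 10:35 PM − 6:00 = 4:35 PM on Jul 1.

4:35 PM on July 1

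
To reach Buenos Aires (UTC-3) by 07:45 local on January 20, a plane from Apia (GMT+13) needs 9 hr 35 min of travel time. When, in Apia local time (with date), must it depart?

Target arrival in UTC: 07:45 + 3:00 = 10:45 on Jan 20.
Subtract 9 hours 35 minutes → departure 01:10 UTC on Jan 20.
Apia is UTC+13:00: 01:10 + 13:00 = 14:10 on Jan 20.

14:10 on January 20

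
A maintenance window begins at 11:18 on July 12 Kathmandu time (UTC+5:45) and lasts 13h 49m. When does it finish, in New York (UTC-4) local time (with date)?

New York is 9:45 behind Kathmandu.
After 13 hours and 49 minutes it is 01:07 (Jul 13) in Kathmandu.
Shift by the zone difference: 01:07 − 9:45 = 15:22 on Jul 12 in New York.

15:22 on July 12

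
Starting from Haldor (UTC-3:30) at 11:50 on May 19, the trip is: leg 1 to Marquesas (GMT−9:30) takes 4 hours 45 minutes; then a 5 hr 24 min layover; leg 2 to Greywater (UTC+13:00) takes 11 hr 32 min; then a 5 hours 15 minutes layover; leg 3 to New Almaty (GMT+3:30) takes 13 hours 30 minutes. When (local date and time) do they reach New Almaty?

11:16 on May 21

Convert departure to UTC: 11:50 + 3:30 = 15:20 UTC on May 19.
Add 4 hours 45 minutes leg 1 → 20:05 UTC.
Add 5 hours and 24 minutes layover in Marquesas → 01:29 UTC (May 20).
Add 11 hours 32 minutes leg 2 → 13:01 UTC.
Add 5 hours 15 minutes layover in Greywater → 18:16 UTC.
Add 13 hours 30 minutes leg 3 → 07:46 UTC (May 21).
New Almaty is UTC+3:30, so local arrival = 07:46 + 3:30 = 11:16 on May 21.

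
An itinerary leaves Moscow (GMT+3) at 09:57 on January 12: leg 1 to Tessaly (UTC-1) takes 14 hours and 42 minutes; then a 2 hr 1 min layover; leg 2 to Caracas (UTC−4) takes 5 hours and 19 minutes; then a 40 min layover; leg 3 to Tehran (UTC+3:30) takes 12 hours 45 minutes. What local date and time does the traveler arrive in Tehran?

21:54 on Jan 13

Convert departure to UTC: 09:57 − 3:00 = 06:57 UTC on Jan 12.
Add 14 hours and 42 minutes leg 1 → 21:39 UTC.
Add 2 hours and 1 minute layover in Tessaly → 23:40 UTC.
Add 5 hours and 19 minutes leg 2 → 04:59 UTC (Jan 13).
Add 40 minutes layover in Caracas → 05:39 UTC.
Add 12 hours and 45 minutes leg 3 → 18:24 UTC.
Tehran is UTC+3:30, so local arrival = 18:24 + 3:30 = 21:54 on Jan 13.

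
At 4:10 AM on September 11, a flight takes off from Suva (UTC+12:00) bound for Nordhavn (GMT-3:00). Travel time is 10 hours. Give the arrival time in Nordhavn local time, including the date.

Nordhavn is 15:00 behind Suva.
After 10 hours it is 2:10 PM in Suva.
Shift by the zone difference: 2:10 PM − 15:00 = 11:10 PM on Sep 10 in Nordhavn.

11:10 PM on September 10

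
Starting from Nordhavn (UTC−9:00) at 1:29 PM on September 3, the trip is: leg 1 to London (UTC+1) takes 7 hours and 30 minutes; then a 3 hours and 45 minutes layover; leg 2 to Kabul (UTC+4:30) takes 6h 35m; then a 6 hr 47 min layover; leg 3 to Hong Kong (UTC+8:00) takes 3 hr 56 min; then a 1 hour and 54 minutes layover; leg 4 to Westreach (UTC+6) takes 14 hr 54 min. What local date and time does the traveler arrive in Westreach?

Convert departure to UTC: 1:29 PM + 9:00 = 10:29 PM UTC on Sep 3.
Add 7 hours and 30 minutes leg 1 → 5:59 AM UTC (Sep 4).
Add 3 hours 45 minutes layover in London → 9:44 AM UTC.
Add 6 hours 35 minutes leg 2 → 4:19 PM UTC.
Add 6 hours 47 minutes layover in Kabul → 11:06 PM UTC.
Add 3 hours and 56 minutes leg 3 → 3:02 AM UTC (Sep 5).
Add 1 hour 54 minutes layover in Hong Kong → 4:56 AM UTC.
Add 14 hours 54 minutes leg 4 → 7:50 PM UTC.
Westreach is UTC+6:00, so local arrival = 7:50 PM + 6:00 = 1:50 AM on Sep 6.

1:50 AM on Sep 6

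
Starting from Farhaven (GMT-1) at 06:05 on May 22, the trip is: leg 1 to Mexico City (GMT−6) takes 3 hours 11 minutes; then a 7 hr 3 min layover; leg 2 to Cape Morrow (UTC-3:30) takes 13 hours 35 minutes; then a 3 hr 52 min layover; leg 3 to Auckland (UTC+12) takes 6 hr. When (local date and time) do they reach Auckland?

04:46 on May 24

Convert departure to UTC: 06:05 + 1:00 = 07:05 UTC on May 22.
Add 3 hours 11 minutes leg 1 → 10:16 UTC.
Add 7 hours 3 minutes layover in Mexico City → 17:19 UTC.
Add 13 hours and 35 minutes leg 2 → 06:54 UTC (May 23).
Add 3 hours 52 minutes layover in Cape Morrow → 10:46 UTC.
Add 6 hours leg 3 → 16:46 UTC.
Auckland is UTC+12:00, so local arrival = 16:46 + 12:00 = 04:46 on May 24.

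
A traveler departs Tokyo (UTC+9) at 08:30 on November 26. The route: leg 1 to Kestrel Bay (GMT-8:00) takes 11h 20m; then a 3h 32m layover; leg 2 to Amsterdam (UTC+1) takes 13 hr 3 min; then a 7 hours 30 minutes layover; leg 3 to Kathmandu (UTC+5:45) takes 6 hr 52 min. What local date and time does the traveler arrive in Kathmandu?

Convert departure to UTC: 08:30 − 9:00 = 23:30 UTC on Nov 25.
Add 11 hours and 20 minutes leg 1 → 10:50 UTC (Nov 26).
Add 3 hours and 32 minutes layover in Kestrel Bay → 14:22 UTC.
Add 13 hours and 3 minutes leg 2 → 03:25 UTC (Nov 27).
Add 7 hours and 30 minutes layover in Amsterdam → 10:55 UTC.
Add 6 hours and 52 minutes leg 3 → 17:47 UTC.
Kathmandu is UTC+5:45, so local arrival = 17:47 + 5:45 = 23:32 on Nov 27.

23:32 on Nov 27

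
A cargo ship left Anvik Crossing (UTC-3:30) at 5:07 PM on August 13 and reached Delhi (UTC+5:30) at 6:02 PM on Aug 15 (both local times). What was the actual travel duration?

Departure in UTC: 5:07 PM + 3:30 = 8:37 PM on Aug 13.
Arrival in UTC: 6:02 PM − 5:30 = 12:32 PM on Aug 15.
Elapsed = 12:32 PM − 8:37 PM (+2 days) = 39 hours 55 minutes.

39 hours 55 minutes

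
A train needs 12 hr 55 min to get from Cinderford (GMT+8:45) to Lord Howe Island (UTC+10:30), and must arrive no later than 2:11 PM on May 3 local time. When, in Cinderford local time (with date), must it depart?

Target arrival in UTC: 2:11 PM − 10:30 = 3:41 AM on May 3.
Subtract 12 hours 55 minutes → departure 2:46 PM UTC on May 2.
Cinderford is UTC+8:45: 2:46 PM + 8:45 = 11:31 PM on May 2.

11:31 PM on May 2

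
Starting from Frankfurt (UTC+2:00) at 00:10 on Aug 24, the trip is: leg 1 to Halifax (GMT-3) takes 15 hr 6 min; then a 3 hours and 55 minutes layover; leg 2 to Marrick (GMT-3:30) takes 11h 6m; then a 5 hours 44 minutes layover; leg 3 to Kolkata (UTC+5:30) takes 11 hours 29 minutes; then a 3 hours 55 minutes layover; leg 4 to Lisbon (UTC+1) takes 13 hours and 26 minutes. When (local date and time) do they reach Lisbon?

15:51 on Aug 26

Convert departure to UTC: 00:10 − 2:00 = 22:10 UTC on Aug 23.
Add 15 hours and 6 minutes leg 1 → 13:16 UTC (Aug 24).
Add 3 hours and 55 minutes layover in Halifax → 17:11 UTC.
Add 11 hours 6 minutes leg 2 → 04:17 UTC (Aug 25).
Add 5 hours and 44 minutes layover in Marrick → 10:01 UTC.
Add 11 hours and 29 minutes leg 3 → 21:30 UTC.
Add 3 hours and 55 minutes layover in Kolkata → 01:25 UTC (Aug 26).
Add 13 hours 26 minutes leg 4 → 14:51 UTC.
Lisbon is UTC+1:00, so local arrival = 14:51 + 1:00 = 15:51 on Aug 26.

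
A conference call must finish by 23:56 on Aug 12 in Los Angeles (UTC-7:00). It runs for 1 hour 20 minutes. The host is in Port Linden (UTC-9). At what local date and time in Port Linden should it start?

20:36 on Aug 12

Target end time in UTC: 23:56 + 7:00 = 06:56 on Aug 13.
Subtract 1 hour and 20 minutes → start 05:36 UTC on Aug 13.
Port Linden is UTC−9:00: 05:36 − 9:00 = 20:36 on Aug 12.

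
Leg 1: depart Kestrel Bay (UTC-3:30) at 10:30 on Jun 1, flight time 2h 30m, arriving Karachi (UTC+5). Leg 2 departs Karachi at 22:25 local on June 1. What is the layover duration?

Convert departure to UTC: 10:30 + 3:30 = 14:00 UTC on Jun 1.
Add 2 hours 30 minutes flight time → 16:30 UTC.
Karachi is UTC+5:00, so local arrival = 16:30 + 5:00 = 21:30 on Jun 1.
Layover = 22:25 − 21:30 = 55 minutes.

55 minutes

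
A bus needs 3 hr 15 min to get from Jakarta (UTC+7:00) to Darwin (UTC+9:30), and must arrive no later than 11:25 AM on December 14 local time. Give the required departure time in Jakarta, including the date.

Target arrival in UTC: 11:25 AM − 9:30 = 1:55 AM on Dec 14.
Subtract 3 hours and 15 minutes → departure 10:40 PM UTC on Dec 13.
Jakarta is UTC+7:00: 10:40 PM + 7:00 = 5:40 AM on Dec 14.

5:40 AM on December 14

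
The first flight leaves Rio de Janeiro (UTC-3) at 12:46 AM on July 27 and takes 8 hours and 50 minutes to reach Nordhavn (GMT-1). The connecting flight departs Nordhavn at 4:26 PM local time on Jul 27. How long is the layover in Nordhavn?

4 hours 50 minutes

Convert departure to UTC: 12:46 AM + 3:00 = 3:46 AM UTC on Jul 27.
Add 8 hours and 50 minutes flight time → 12:36 PM UTC.
Nordhavn is UTC−1:00, so local arrival = 12:36 PM − 1:00 = 11:36 AM on Jul 27.
Layover = 4:26 PM − 11:36 AM = 4 hours 50 minutes.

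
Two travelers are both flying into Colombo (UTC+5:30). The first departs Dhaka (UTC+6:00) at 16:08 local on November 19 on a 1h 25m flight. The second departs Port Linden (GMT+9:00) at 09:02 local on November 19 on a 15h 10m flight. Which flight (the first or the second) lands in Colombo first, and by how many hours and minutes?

the first, by 3 hours 39 minutes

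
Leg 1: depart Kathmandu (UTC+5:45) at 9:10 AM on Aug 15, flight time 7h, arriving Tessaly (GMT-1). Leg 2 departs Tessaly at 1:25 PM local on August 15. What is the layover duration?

Convert departure to UTC: 9:10 AM − 5:45 = 3:25 AM UTC on Aug 15.
Add 7 hours flight time → 10:25 AM UTC.
Tessaly is UTC−1:00, so local arrival = 10:25 AM − 1:00 = 9:25 AM on Aug 15.
Layover = 1:25 PM − 9:25 AM = 4 hours.

4 hours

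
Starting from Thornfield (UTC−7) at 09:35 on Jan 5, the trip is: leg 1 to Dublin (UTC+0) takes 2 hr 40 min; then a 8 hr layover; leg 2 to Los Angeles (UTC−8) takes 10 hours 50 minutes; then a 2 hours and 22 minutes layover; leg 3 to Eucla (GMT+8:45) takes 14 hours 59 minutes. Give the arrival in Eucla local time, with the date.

16:11 on Jan 7

Convert departure to UTC: 09:35 + 7:00 = 16:35 UTC on Jan 5.
Add 2 hours 40 minutes leg 1 → 19:15 UTC.
Add 8 hours layover in Dublin → 03:15 UTC (Jan 6).
Add 10 hours 50 minutes leg 2 → 14:05 UTC.
Add 2 hours 22 minutes layover in Los Angeles → 16:27 UTC.
Add 14 hours 59 minutes leg 3 → 07:26 UTC (Jan 7).
Eucla is UTC+8:45, so local arrival = 07:26 + 8:45 = 16:11 on Jan 7.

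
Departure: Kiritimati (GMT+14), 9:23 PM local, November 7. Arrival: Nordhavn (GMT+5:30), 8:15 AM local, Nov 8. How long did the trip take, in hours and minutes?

19 hours 22 minutes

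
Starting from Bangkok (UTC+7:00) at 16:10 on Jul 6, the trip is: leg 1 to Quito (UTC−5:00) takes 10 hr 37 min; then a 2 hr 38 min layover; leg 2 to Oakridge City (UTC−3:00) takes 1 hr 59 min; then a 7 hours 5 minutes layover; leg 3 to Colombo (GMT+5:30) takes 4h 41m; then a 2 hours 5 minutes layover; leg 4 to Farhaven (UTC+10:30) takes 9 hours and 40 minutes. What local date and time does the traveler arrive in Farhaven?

10:25 on July 8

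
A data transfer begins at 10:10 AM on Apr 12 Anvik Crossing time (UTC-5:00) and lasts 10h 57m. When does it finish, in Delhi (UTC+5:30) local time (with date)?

Convert start to UTC: 10:10 AM + 5:00 = 3:10 PM UTC on Apr 12.
Add 10 hours 57 minutes duration → 2:07 AM UTC (Apr 13).
Delhi is UTC+5:30, so local end time = 2:07 AM + 5:30 = 7:37 AM on Apr 13.

7:37 AM on April 13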